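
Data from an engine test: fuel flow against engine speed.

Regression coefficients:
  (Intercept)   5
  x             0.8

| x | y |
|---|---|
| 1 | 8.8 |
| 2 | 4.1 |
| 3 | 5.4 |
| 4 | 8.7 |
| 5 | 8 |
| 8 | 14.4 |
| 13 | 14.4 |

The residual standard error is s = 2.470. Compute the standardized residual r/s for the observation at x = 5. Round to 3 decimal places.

ŷ = 5 + 0.8·5 = 9
r = 8 − 9 = -1
r/s = -1 / 2.470 = -0.405

-0.405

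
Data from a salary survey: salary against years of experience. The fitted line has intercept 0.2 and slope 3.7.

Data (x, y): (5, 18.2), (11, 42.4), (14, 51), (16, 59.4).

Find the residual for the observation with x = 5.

e = -0.5

ŷ = 0.2 + 3.7·5 = 18.7
e = 18.2 − 18.7 = -0.5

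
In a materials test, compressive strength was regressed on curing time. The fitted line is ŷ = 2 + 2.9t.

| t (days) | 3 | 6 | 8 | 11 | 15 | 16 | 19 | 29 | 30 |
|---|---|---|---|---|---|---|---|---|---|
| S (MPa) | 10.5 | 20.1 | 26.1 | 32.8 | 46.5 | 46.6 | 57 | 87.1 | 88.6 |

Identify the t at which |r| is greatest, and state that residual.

t=3: ŷ = 2 + 2.9·3 = 10.7; r = 10.5 − 10.7 = -0.2
t=6: ŷ = 2 + 2.9·6 = 19.4; r = 20.1 − 19.4 = 0.7
t=8: ŷ = 2 + 2.9·8 = 25.2; r = 26.1 − 25.2 = 0.9
t=11: ŷ = 2 + 2.9·11 = 33.9; r = 32.8 − 33.9 = -1.1
t=15: ŷ = 2 + 2.9·15 = 45.5; r = 46.5 − 45.5 = 1
t=16: ŷ = 2 + 2.9·16 = 48.4; r = 46.6 − 48.4 = -1.8
t=19: ŷ = 2 + 2.9·19 = 57.1; r = 57 − 57.1 = -0.1
t=29: ŷ = 2 + 2.9·29 = 86.1; r = 87.1 − 86.1 = 1
t=30: ŷ = 2 + 2.9·30 = 89; r = 88.6 − 89 = -0.4
Largest |r| is 1.8 at t = 16, residual -1.8.

t = 16, r = -1.8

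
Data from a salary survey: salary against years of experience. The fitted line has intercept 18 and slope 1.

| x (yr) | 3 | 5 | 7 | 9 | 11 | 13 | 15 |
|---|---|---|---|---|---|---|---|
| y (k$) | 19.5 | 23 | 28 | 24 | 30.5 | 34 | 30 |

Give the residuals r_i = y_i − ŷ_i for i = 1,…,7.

x=3: ŷ = 18 + 3 = 21; r = 19.5 − 21 = -1.5
x=5: ŷ = 18 + 5 = 23; r = 23 − 23 = 0
x=7: ŷ = 18 + 7 = 25; r = 28 − 25 = 3
x=9: ŷ = 18 + 9 = 27; r = 24 − 27 = -3
x=11: ŷ = 18 + 11 = 29; r = 30.5 − 29 = 1.5
x=13: ŷ = 18 + 13 = 31; r = 34 − 31 = 3
x=15: ŷ = 18 + 15 = 33; r = 30 − 33 = -3

-1.5, 0, 3, -3, 1.5, 3, -3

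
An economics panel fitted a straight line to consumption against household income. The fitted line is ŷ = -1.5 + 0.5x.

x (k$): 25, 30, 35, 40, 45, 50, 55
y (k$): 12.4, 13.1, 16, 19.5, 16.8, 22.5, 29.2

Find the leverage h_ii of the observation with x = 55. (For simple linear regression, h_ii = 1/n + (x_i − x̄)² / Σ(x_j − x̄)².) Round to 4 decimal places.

x̄ = (25 + 30 + 35 + 40 + 45 + 50 + 55)/7 = 40
Σ(x − x̄)² = 225 + 100 + 25 + 0 + 25 + 100 + 225 = 700
h = 1/7 + (15)²/700 = 0.142857 + 0.321429 = 0.4643

h = 0.4643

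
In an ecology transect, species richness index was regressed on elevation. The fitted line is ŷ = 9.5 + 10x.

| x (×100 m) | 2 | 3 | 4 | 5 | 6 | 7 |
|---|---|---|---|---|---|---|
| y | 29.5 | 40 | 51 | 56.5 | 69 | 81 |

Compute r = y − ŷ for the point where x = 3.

r = 0.5

ŷ = 9.5 + 10·3 = 39.5
r = 40 − 39.5 = 0.5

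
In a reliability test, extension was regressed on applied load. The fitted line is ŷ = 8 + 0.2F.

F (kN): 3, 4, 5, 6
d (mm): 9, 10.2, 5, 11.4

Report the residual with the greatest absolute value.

F=3: ŷ = 8 + 0.2·3 = 8.6; e = 9 − 8.6 = 0.4
F=4: ŷ = 8 + 0.2·4 = 8.8; e = 10.2 − 8.8 = 1.4
F=5: ŷ = 8 + 0.2·5 = 9; e = 5 − 9 = -4
F=6: ŷ = 8 + 0.2·6 = 9.2; e = 11.4 − 9.2 = 2.2
Largest |e| is 4 at F = 5, residual -4.

e = -4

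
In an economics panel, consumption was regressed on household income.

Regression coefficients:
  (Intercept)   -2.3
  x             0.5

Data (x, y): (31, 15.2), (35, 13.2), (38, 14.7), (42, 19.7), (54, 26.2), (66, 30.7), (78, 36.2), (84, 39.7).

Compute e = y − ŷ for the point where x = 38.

ŷ = -2.3 + 0.5·38 = 16.7
e = 14.7 − 16.7 = -2

e = -2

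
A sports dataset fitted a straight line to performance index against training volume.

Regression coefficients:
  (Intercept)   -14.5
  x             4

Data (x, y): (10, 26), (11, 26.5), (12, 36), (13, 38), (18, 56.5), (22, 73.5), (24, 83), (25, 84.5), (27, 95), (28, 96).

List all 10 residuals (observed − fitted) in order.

0.5, -3, 2.5, 0.5, -1, 0, 1.5, -1, 1.5, -1.5

x=10: ŷ = -14.5 + 4·10 = 25.5; e = 26 − 25.5 = 0.5
x=11: ŷ = -14.5 + 4·11 = 29.5; e = 26.5 − 29.5 = -3
x=12: ŷ = -14.5 + 4·12 = 33.5; e = 36 − 33.5 = 2.5
x=13: ŷ = -14.5 + 4·13 = 37.5; e = 38 − 37.5 = 0.5
x=18: ŷ = -14.5 + 4·18 = 57.5; e = 56.5 − 57.5 = -1
x=22: ŷ = -14.5 + 4·22 = 73.5; e = 73.5 − 73.5 = 0
x=24: ŷ = -14.5 + 4·24 = 81.5; e = 83 − 81.5 = 1.5
x=25: ŷ = -14.5 + 4·25 = 85.5; e = 84.5 − 85.5 = -1
x=27: ŷ = -14.5 + 4·27 = 93.5; e = 95 − 93.5 = 1.5
x=28: ŷ = -14.5 + 4·28 = 97.5; e = 96 − 97.5 = -1.5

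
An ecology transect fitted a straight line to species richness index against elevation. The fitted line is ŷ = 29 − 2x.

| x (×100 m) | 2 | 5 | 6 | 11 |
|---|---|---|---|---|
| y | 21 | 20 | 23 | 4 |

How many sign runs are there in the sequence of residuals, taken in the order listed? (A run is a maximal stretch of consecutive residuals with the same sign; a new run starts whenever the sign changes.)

x=2: ŷ = 29 − 2·2 = 25; e = 21 − 25 = -4
x=5: ŷ = 29 − 2·5 = 19; e = 20 − 19 = 1
x=6: ŷ = 29 − 2·6 = 17; e = 23 − 17 = 6
x=11: ŷ = 29 − 2·11 = 7; e = 4 − 7 = -3
Signs: − + + −
Runs: −×1, +×2, −×1 → 3

3 runs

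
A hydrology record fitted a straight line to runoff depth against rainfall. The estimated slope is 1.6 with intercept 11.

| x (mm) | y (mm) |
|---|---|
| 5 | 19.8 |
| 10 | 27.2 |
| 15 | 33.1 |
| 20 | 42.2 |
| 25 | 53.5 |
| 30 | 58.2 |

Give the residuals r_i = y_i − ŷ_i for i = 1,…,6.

0.8, 0.2, -1.9, -0.8, 2.5, -0.8

x=5: ŷ = 11 + 1.6·5 = 19; r = 19.8 − 19 = 0.8
x=10: ŷ = 11 + 1.6·10 = 27; r = 27.2 − 27 = 0.2
x=15: ŷ = 11 + 1.6·15 = 35; r = 33.1 − 35 = -1.9
x=20: ŷ = 11 + 1.6·20 = 43; r = 42.2 − 43 = -0.8
x=25: ŷ = 11 + 1.6·25 = 51; r = 53.5 − 51 = 2.5
x=30: ŷ = 11 + 1.6·30 = 59; r = 58.2 − 59 = -0.8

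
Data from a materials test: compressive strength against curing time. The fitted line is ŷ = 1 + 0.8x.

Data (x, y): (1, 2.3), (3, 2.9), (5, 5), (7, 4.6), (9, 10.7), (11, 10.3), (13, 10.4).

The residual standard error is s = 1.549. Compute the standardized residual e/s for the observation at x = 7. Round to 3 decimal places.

ŷ = 1 + 0.8·7 = 6.6
e = 4.6 − 6.6 = -2
e/s = -2 / 1.549 = -1.291

-1.291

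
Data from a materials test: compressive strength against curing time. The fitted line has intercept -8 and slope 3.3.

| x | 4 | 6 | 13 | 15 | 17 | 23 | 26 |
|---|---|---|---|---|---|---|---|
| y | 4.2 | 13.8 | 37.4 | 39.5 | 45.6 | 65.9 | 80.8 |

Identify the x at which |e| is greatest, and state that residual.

x = 26, e = 3

x=4: ŷ = -8 + 3.3·4 = 5.2; e = 4.2 − 5.2 = -1
x=6: ŷ = -8 + 3.3·6 = 11.8; e = 13.8 − 11.8 = 2
x=13: ŷ = -8 + 3.3·13 = 34.9; e = 37.4 − 34.9 = 2.5
x=15: ŷ = -8 + 3.3·15 = 41.5; e = 39.5 − 41.5 = -2
x=17: ŷ = -8 + 3.3·17 = 48.1; e = 45.6 − 48.1 = -2.5
x=23: ŷ = -8 + 3.3·23 = 67.9; e = 65.9 − 67.9 = -2
x=26: ŷ = -8 + 3.3·26 = 77.8; e = 80.8 − 77.8 = 3
Largest |e| is 3 at x = 26, residual 3.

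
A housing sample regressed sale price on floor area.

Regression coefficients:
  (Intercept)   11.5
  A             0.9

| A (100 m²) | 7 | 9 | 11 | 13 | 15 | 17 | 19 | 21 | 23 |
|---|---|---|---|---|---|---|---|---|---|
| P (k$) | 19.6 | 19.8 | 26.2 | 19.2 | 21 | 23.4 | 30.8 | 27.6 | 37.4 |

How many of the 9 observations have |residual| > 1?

8

A=7: P̂ = 11.5 + 0.9·7 = 17.8; e = 19.6 − 17.8 = 1.8
A=9: P̂ = 11.5 + 0.9·9 = 19.6; e = 19.8 − 19.6 = 0.2
A=11: P̂ = 11.5 + 0.9·11 = 21.4; e = 26.2 − 21.4 = 4.8
A=13: P̂ = 11.5 + 0.9·13 = 23.2; e = 19.2 − 23.2 = -4
A=15: P̂ = 11.5 + 0.9·15 = 25; e = 21 − 25 = -4
A=17: P̂ = 11.5 + 0.9·17 = 26.8; e = 23.4 − 26.8 = -3.4
A=19: P̂ = 11.5 + 0.9·19 = 28.6; e = 30.8 − 28.6 = 2.2
A=21: P̂ = 11.5 + 0.9·21 = 30.4; e = 27.6 − 30.4 = -2.8
A=23: P̂ = 11.5 + 0.9·23 = 32.2; e = 37.4 − 32.2 = 5.2
|e| > 1: A=7 (|e|=1.8), A=11 (|e|=4.8), A=13 (|e|=4), A=15 (|e|=4), A=17 (|e|=3.4), A=19 (|e|=2.2), A=21 (|e|=2.8), A=23 (|e|=5.2) → 8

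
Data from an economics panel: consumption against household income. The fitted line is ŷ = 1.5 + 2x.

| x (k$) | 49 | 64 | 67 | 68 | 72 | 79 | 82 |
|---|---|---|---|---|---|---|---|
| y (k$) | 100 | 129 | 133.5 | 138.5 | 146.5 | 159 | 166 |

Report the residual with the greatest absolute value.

e = -2

x=49: ŷ = 1.5 + 2·49 = 99.5; e = 100 − 99.5 = 0.5
x=64: ŷ = 1.5 + 2·64 = 129.5; e = 129 − 129.5 = -0.5
x=67: ŷ = 1.5 + 2·67 = 135.5; e = 133.5 − 135.5 = -2
x=68: ŷ = 1.5 + 2·68 = 137.5; e = 138.5 − 137.5 = 1
x=72: ŷ = 1.5 + 2·72 = 145.5; e = 146.5 − 145.5 = 1
x=79: ŷ = 1.5 + 2·79 = 159.5; e = 159 − 159.5 = -0.5
x=82: ŷ = 1.5 + 2·82 = 165.5; e = 166 − 165.5 = 0.5
Largest |e| is 2 at x = 67, residual -2.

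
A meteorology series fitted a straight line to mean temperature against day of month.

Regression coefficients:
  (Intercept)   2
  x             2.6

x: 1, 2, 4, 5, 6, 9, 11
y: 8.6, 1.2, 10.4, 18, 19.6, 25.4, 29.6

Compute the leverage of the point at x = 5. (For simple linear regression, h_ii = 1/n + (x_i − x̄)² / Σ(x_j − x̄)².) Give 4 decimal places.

h = 0.1452

x̄ = (1 + 2 + 4 + 5 + 6 + 9 + 11)/7 = 5.42857
Σ(x − x̄)² = 19.6122 + 11.7551 + 2.04082 + 0.183673 + 0.326531 + 12.7551 + 31.0408 = 77.7143
h = 1/7 + (-0.428571)²/77.7143 = 0.142857 + 0.00236345 = 0.1452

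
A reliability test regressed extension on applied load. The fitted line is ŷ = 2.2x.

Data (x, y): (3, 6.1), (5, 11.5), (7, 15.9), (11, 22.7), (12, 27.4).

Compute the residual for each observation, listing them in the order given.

-0.5, 0.5, 0.5, -1.5, 1

x=3: ŷ = 2.2·3 = 6.6; r = 6.1 − 6.6 = -0.5
x=5: ŷ = 2.2·5 = 11; r = 11.5 − 11 = 0.5
x=7: ŷ = 2.2·7 = 15.4; r = 15.9 − 15.4 = 0.5
x=11: ŷ = 2.2·11 = 24.2; r = 22.7 − 24.2 = -1.5
x=12: ŷ = 2.2·12 = 26.4; r = 27.4 − 26.4 = 1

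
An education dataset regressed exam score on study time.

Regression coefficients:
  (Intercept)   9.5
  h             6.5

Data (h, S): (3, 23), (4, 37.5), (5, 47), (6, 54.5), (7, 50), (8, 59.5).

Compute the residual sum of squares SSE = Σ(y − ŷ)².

h=3: Ŝ = 9.5 + 6.5·3 = 29; e = 23 − 29 = -6
h=4: Ŝ = 9.5 + 6.5·4 = 35.5; e = 37.5 − 35.5 = 2
h=5: Ŝ = 9.5 + 6.5·5 = 42; e = 47 − 42 = 5
h=6: Ŝ = 9.5 + 6.5·6 = 48.5; e = 54.5 − 48.5 = 6
h=7: Ŝ = 9.5 + 6.5·7 = 55; e = 50 − 55 = -5
h=8: Ŝ = 9.5 + 6.5·8 = 61.5; e = 59.5 − 61.5 = -2
SSE = 36 + 4 + 25 + 36 + 25 + 4 = 130

SSE = 130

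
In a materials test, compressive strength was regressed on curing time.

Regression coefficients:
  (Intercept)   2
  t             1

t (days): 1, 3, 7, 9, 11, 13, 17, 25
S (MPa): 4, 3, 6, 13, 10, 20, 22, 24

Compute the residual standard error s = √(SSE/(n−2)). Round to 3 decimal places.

t=1: Ŝ = 2 + 1 = 3; e = 4 − 3 = 1
t=3: Ŝ = 2 + 3 = 5; e = 3 − 5 = -2
t=7: Ŝ = 2 + 7 = 9; e = 6 − 9 = -3
t=9: Ŝ = 2 + 9 = 11; e = 13 − 11 = 2
t=11: Ŝ = 2 + 11 = 13; e = 10 − 13 = -3
t=13: Ŝ = 2 + 13 = 15; e = 20 − 15 = 5
t=17: Ŝ = 2 + 17 = 19; e = 22 − 19 = 3
t=25: Ŝ = 2 + 25 = 27; e = 24 − 27 = -3
SSE = 1 + 4 + 9 + 4 + 9 + 25 + 9 + 9 = 70
s = √(70/6) = √11.6667 ≈ 3.416

s = 3.416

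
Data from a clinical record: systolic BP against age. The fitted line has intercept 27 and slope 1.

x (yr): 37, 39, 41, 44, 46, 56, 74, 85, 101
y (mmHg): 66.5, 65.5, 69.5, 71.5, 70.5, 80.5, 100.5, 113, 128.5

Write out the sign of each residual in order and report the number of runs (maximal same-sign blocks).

x=37: ŷ = 27 + 37 = 64; e = 66.5 − 64 = 2.5
x=39: ŷ = 27 + 39 = 66; e = 65.5 − 66 = -0.5
x=41: ŷ = 27 + 41 = 68; e = 69.5 − 68 = 1.5
x=44: ŷ = 27 + 44 = 71; e = 71.5 − 71 = 0.5
x=46: ŷ = 27 + 46 = 73; e = 70.5 − 73 = -2.5
x=56: ŷ = 27 + 56 = 83; e = 80.5 − 83 = -2.5
x=74: ŷ = 27 + 74 = 101; e = 100.5 − 101 = -0.5
x=85: ŷ = 27 + 85 = 112; e = 113 − 112 = 1
x=101: ŷ = 27 + 101 = 128; e = 128.5 − 128 = 0.5
Signs: + − + + − − − + +
Runs: +×1, −×1, +×2, −×3, +×2 → 5

5 runs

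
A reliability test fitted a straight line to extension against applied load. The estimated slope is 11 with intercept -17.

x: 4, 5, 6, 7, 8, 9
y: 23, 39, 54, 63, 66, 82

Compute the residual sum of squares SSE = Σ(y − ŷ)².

x=4: ŷ = -17 + 11·4 = 27; e = 23 − 27 = -4
x=5: ŷ = -17 + 11·5 = 38; e = 39 − 38 = 1
x=6: ŷ = -17 + 11·6 = 49; e = 54 − 49 = 5
x=7: ŷ = -17 + 11·7 = 60; e = 63 − 60 = 3
x=8: ŷ = -17 + 11·8 = 71; e = 66 − 71 = -5
x=9: ŷ = -17 + 11·9 = 82; e = 82 − 82 = 0
SSE = 16 + 1 + 25 + 9 + 25 + 0 = 76

SSE = 76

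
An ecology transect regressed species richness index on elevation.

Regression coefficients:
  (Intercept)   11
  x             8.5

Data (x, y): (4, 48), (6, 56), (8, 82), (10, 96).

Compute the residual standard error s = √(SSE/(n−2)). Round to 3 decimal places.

s = 5.196

x=4: ŷ = 11 + 8.5·4 = 45; e = 48 − 45 = 3
x=6: ŷ = 11 + 8.5·6 = 62; e = 56 − 62 = -6
x=8: ŷ = 11 + 8.5·8 = 79; e = 82 − 79 = 3
x=10: ŷ = 11 + 8.5·10 = 96; e = 96 − 96 = 0
SSE = 9 + 36 + 9 + 0 = 54
s = √(54/2) = √27 ≈ 5.196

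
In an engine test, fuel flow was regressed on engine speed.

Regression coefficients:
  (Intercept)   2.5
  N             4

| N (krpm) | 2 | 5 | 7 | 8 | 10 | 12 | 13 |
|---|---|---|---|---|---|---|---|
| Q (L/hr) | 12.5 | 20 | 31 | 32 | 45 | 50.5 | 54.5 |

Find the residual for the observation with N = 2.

ŷ = 2.5 + 4·2 = 10.5
r = 12.5 − 10.5 = 2

r = 2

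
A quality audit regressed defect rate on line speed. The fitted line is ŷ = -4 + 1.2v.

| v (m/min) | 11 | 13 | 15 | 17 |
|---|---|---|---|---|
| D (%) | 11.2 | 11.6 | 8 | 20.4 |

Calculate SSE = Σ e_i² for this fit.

SSE = 56

v=11: ŷ = -4 + 1.2·11 = 9.2; e = 11.2 − 9.2 = 2
v=13: ŷ = -4 + 1.2·13 = 11.6; e = 11.6 − 11.6 = 0
v=15: ŷ = -4 + 1.2·15 = 14; e = 8 − 14 = -6
v=17: ŷ = -4 + 1.2·17 = 16.4; e = 20.4 − 16.4 = 4
SSE = 4 + 0 + 36 + 16 = 56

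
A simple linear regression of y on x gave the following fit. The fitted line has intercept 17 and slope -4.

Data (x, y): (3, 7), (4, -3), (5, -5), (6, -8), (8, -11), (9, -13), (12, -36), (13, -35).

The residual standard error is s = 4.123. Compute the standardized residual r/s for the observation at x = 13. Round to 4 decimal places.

0.0000

ŷ = 17 − 4·13 = -35
r = -35 − (-35) = 0
r/s = 0 / 4.123 = 0.0000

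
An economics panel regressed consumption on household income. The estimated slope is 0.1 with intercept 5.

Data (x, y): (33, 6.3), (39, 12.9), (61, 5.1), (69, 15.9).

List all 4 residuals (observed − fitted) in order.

x=33: ŷ = 5 + 0.1·33 = 8.3; r = 6.3 − 8.3 = -2
x=39: ŷ = 5 + 0.1·39 = 8.9; r = 12.9 − 8.9 = 4
x=61: ŷ = 5 + 0.1·61 = 11.1; r = 5.1 − 11.1 = -6
x=69: ŷ = 5 + 0.1·69 = 11.9; r = 15.9 − 11.9 = 4

-2, 4, -6, 4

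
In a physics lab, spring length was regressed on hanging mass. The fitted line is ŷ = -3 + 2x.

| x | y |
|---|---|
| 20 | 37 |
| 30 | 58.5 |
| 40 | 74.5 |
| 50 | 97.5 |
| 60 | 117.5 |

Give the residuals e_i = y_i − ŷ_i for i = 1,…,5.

0, 1.5, -2.5, 0.5, 0.5

x=20: ŷ = -3 + 2·20 = 37; e = 37 − 37 = 0
x=30: ŷ = -3 + 2·30 = 57; e = 58.5 − 57 = 1.5
x=40: ŷ = -3 + 2·40 = 77; e = 74.5 − 77 = -2.5
x=50: ŷ = -3 + 2·50 = 97; e = 97.5 − 97 = 0.5
x=60: ŷ = -3 + 2·60 = 117; e = 117.5 − 117 = 0.5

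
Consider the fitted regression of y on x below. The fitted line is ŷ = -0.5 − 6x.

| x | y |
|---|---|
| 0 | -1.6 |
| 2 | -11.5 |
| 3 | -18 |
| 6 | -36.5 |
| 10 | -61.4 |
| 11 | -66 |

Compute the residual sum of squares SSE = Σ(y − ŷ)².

x=0: ŷ = -0.5 − 6·0 = -0.5; e = -1.6 − (-0.5) = -1.1
x=2: ŷ = -0.5 − 6·2 = -12.5; e = -11.5 − (-12.5) = 1
x=3: ŷ = -0.5 − 6·3 = -18.5; e = -18 − (-18.5) = 0.5
x=6: ŷ = -0.5 − 6·6 = -36.5; e = -36.5 − (-36.5) = 0
x=10: ŷ = -0.5 − 6·10 = -60.5; e = -61.4 − (-60.5) = -0.9
x=11: ŷ = -0.5 − 6·11 = -66.5; e = -66 − (-66.5) = 0.5
SSE = 1.21 + 1 + 0.25 + 0 + 0.81 + 0.25 = 3.52

SSE = 3.52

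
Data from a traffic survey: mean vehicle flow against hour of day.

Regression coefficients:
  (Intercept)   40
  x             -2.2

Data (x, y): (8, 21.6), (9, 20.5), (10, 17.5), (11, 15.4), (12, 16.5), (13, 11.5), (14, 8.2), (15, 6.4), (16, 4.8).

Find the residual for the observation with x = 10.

r = -0.5

ŷ = 40 − 2.2·10 = 18
r = 17.5 − 18 = -0.5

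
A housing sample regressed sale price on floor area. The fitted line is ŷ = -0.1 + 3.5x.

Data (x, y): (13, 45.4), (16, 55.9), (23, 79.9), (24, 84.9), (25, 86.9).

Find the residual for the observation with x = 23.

ŷ = -0.1 + 3.5·23 = 80.4
r = 79.9 − 80.4 = -0.5

r = -0.5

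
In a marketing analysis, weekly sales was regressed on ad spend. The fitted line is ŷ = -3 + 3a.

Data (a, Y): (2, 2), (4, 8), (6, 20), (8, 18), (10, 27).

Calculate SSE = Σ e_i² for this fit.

a=2: ŷ = -3 + 3·2 = 3; e = 2 − 3 = -1
a=4: ŷ = -3 + 3·4 = 9; e = 8 − 9 = -1
a=6: ŷ = -3 + 3·6 = 15; e = 20 − 15 = 5
a=8: ŷ = -3 + 3·8 = 21; e = 18 − 21 = -3
a=10: ŷ = -3 + 3·10 = 27; e = 27 − 27 = 0
SSE = 1 + 1 + 25 + 9 + 0 = 36

SSE = 36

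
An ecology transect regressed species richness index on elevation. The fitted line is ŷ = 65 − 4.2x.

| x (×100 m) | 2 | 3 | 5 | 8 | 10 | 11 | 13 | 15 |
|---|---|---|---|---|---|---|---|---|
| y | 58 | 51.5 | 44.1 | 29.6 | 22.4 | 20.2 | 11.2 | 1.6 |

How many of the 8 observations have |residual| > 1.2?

x=2: ŷ = 65 − 4.2·2 = 56.6; e = 58 − 56.6 = 1.4
x=3: ŷ = 65 − 4.2·3 = 52.4; e = 51.5 − 52.4 = -0.9
x=5: ŷ = 65 − 4.2·5 = 44; e = 44.1 − 44 = 0.1
x=8: ŷ = 65 − 4.2·8 = 31.4; e = 29.6 − 31.4 = -1.8
x=10: ŷ = 65 − 4.2·10 = 23; e = 22.4 − 23 = -0.6
x=11: ŷ = 65 − 4.2·11 = 18.8; e = 20.2 − 18.8 = 1.4
x=13: ŷ = 65 − 4.2·13 = 10.4; e = 11.2 − 10.4 = 0.8
x=15: ŷ = 65 − 4.2·15 = 2; e = 1.6 − 2 = -0.4
|e| > 1.2: x=2 (|e|=1.4), x=8 (|e|=1.8), x=11 (|e|=1.4) → 3

3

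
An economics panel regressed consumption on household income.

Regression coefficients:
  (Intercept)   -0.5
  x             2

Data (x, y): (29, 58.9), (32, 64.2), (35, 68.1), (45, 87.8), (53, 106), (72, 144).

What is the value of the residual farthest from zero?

x=29: ŷ = -0.5 + 2·29 = 57.5; e = 58.9 − 57.5 = 1.4
x=32: ŷ = -0.5 + 2·32 = 63.5; e = 64.2 − 63.5 = 0.7
x=35: ŷ = -0.5 + 2·35 = 69.5; e = 68.1 − 69.5 = -1.4
x=45: ŷ = -0.5 + 2·45 = 89.5; e = 87.8 − 89.5 = -1.7
x=53: ŷ = -0.5 + 2·53 = 105.5; e = 106 − 105.5 = 0.5
x=72: ŷ = -0.5 + 2·72 = 143.5; e = 144 − 143.5 = 0.5
Largest |e| is 1.7 at x = 45, residual -1.7.

e = -1.7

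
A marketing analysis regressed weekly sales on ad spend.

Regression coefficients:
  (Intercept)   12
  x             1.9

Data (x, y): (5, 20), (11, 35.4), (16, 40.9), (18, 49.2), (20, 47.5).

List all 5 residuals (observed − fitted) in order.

-1.5, 2.5, -1.5, 3, -2.5

x=5: ŷ = 12 + 1.9·5 = 21.5; r = 20 − 21.5 = -1.5
x=11: ŷ = 12 + 1.9·11 = 32.9; r = 35.4 − 32.9 = 2.5
x=16: ŷ = 12 + 1.9·16 = 42.4; r = 40.9 − 42.4 = -1.5
x=18: ŷ = 12 + 1.9·18 = 46.2; r = 49.2 − 46.2 = 3
x=20: ŷ = 12 + 1.9·20 = 50; r = 47.5 − 50 = -2.5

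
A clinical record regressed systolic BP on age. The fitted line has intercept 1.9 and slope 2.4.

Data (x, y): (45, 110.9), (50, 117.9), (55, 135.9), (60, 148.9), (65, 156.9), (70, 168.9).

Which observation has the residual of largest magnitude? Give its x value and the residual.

x=45: ŷ = 1.9 + 2.4·45 = 109.9; r = 110.9 − 109.9 = 1
x=50: ŷ = 1.9 + 2.4·50 = 121.9; r = 117.9 − 121.9 = -4
x=55: ŷ = 1.9 + 2.4·55 = 133.9; r = 135.9 − 133.9 = 2
x=60: ŷ = 1.9 + 2.4·60 = 145.9; r = 148.9 − 145.9 = 3
x=65: ŷ = 1.9 + 2.4·65 = 157.9; r = 156.9 − 157.9 = -1
x=70: ŷ = 1.9 + 2.4·70 = 169.9; r = 168.9 − 169.9 = -1
Largest |r| is 4 at x = 50, residual -4.

x = 50, r = -4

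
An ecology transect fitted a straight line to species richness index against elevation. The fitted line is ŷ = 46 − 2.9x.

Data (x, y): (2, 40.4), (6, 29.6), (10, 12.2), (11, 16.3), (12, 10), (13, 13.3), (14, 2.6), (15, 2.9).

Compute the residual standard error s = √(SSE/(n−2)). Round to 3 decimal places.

x=2: ŷ = 46 − 2.9·2 = 40.2; r = 40.4 − 40.2 = 0.2
x=6: ŷ = 46 − 2.9·6 = 28.6; r = 29.6 − 28.6 = 1
x=10: ŷ = 46 − 2.9·10 = 17; r = 12.2 − 17 = -4.8
x=11: ŷ = 46 − 2.9·11 = 14.1; r = 16.3 − 14.1 = 2.2
x=12: ŷ = 46 − 2.9·12 = 11.2; r = 10 − 11.2 = -1.2
x=13: ŷ = 46 − 2.9·13 = 8.3; r = 13.3 − 8.3 = 5
x=14: ŷ = 46 − 2.9·14 = 5.4; r = 2.6 − 5.4 = -2.8
x=15: ŷ = 46 − 2.9·15 = 2.5; r = 2.9 − 2.5 = 0.4
SSE = 0.04 + 1 + 23.04 + 4.84 + 1.44 + 25 + 7.84 + 0.16 = 63.36
s = √(63.36/6) = √10.56 ≈ 3.250

s = 3.250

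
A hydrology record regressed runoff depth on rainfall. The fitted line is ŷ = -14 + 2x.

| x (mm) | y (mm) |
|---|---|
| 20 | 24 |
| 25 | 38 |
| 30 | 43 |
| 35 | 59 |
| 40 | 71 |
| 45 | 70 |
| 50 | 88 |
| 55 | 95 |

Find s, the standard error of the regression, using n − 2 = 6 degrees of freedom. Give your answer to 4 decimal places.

x=20: ŷ = -14 + 2·20 = 26; r = 24 − 26 = -2
x=25: ŷ = -14 + 2·25 = 36; r = 38 − 36 = 2
x=30: ŷ = -14 + 2·30 = 46; r = 43 − 46 = -3
x=35: ŷ = -14 + 2·35 = 56; r = 59 − 56 = 3
x=40: ŷ = -14 + 2·40 = 66; r = 71 − 66 = 5
x=45: ŷ = -14 + 2·45 = 76; r = 70 − 76 = -6
x=50: ŷ = -14 + 2·50 = 86; r = 88 − 86 = 2
x=55: ŷ = -14 + 2·55 = 96; r = 95 − 96 = -1
SSE = 4 + 4 + 9 + 9 + 25 + 36 + 4 + 1 = 92
s = √(92/6) = √15.3333 ≈ 3.9158

s = 3.9158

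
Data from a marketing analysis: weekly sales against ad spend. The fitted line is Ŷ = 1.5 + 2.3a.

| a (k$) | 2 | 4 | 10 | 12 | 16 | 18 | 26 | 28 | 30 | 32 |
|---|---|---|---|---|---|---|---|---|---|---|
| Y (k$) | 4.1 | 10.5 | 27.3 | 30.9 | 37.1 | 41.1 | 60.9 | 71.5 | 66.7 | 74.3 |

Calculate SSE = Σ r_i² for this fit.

a=2: Ŷ = 1.5 + 2.3·2 = 6.1; r = 4.1 − 6.1 = -2
a=4: Ŷ = 1.5 + 2.3·4 = 10.7; r = 10.5 − 10.7 = -0.2
a=10: Ŷ = 1.5 + 2.3·10 = 24.5; r = 27.3 − 24.5 = 2.8
a=12: Ŷ = 1.5 + 2.3·12 = 29.1; r = 30.9 − 29.1 = 1.8
a=16: Ŷ = 1.5 + 2.3·16 = 38.3; r = 37.1 − 38.3 = -1.2
a=18: Ŷ = 1.5 + 2.3·18 = 42.9; r = 41.1 − 42.9 = -1.8
a=26: Ŷ = 1.5 + 2.3·26 = 61.3; r = 60.9 − 61.3 = -0.4
a=28: Ŷ = 1.5 + 2.3·28 = 65.9; r = 71.5 − 65.9 = 5.6
a=30: Ŷ = 1.5 + 2.3·30 = 70.5; r = 66.7 − 70.5 = -3.8
a=32: Ŷ = 1.5 + 2.3·32 = 75.1; r = 74.3 − 75.1 = -0.8
SSE = 4 + 0.04 + 7.84 + 3.24 + 1.44 + 3.24 + 0.16 + 31.36 + 14.44 + 0.64 = 66.4

SSE = 66.4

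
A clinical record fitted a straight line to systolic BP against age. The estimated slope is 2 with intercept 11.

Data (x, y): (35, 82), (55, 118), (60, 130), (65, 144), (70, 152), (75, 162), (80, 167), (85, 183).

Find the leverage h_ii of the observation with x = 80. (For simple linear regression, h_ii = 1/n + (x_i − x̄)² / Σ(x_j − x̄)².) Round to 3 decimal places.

x̄ = (35 + 55 + 60 + 65 + 70 + 75 + 80 + 85)/8 = 65.625
Σ(x − x̄)² = 937.891 + 112.891 + 31.6406 + 0.390625 + 19.1406 + 87.8906 + 206.641 + 375.391 = 1771.88
h = 1/8 + (14.375)²/1771.88 = 0.125 + 0.116623 = 0.242

h = 0.242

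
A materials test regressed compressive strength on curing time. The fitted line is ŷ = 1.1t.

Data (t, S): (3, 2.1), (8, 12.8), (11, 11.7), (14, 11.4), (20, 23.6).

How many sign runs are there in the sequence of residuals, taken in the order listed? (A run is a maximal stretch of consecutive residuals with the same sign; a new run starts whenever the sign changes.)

t=3: ŷ = 1.1·3 = 3.3; r = 2.1 − 3.3 = -1.2
t=8: ŷ = 1.1·8 = 8.8; r = 12.8 − 8.8 = 4
t=11: ŷ = 1.1·11 = 12.1; r = 11.7 − 12.1 = -0.4
t=14: ŷ = 1.1·14 = 15.4; r = 11.4 − 15.4 = -4
t=20: ŷ = 1.1·20 = 22; r = 23.6 − 22 = 1.6
Signs: − + − − +
Runs: −×1, +×1, −×2, +×1 → 4

4 runs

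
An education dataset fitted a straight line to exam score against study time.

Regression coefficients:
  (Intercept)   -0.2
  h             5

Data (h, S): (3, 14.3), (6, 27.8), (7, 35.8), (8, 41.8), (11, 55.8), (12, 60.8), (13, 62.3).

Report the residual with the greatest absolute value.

r = -2.5

h=3: ŷ = -0.2 + 5·3 = 14.8; r = 14.3 − 14.8 = -0.5
h=6: ŷ = -0.2 + 5·6 = 29.8; r = 27.8 − 29.8 = -2
h=7: ŷ = -0.2 + 5·7 = 34.8; r = 35.8 − 34.8 = 1
h=8: ŷ = -0.2 + 5·8 = 39.8; r = 41.8 − 39.8 = 2
h=11: ŷ = -0.2 + 5·11 = 54.8; r = 55.8 − 54.8 = 1
h=12: ŷ = -0.2 + 5·12 = 59.8; r = 60.8 − 59.8 = 1
h=13: ŷ = -0.2 + 5·13 = 64.8; r = 62.3 − 64.8 = -2.5
Largest |r| is 2.5 at h = 13, residual -2.5.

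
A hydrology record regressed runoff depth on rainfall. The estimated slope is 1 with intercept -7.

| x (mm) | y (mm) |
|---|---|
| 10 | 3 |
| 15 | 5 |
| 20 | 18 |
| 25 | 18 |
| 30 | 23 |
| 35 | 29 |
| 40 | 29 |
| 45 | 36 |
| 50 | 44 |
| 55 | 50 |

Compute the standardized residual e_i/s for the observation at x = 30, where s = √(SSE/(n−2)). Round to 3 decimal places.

x=10: ŷ = -7 + 10 = 3; e = 3 − 3 = 0
x=15: ŷ = -7 + 15 = 8; e = 5 − 8 = -3
x=20: ŷ = -7 + 20 = 13; e = 18 − 13 = 5
x=25: ŷ = -7 + 25 = 18; e = 18 − 18 = 0
x=30: ŷ = -7 + 30 = 23; e = 23 − 23 = 0
x=35: ŷ = -7 + 35 = 28; e = 29 − 28 = 1
x=40: ŷ = -7 + 40 = 33; e = 29 − 33 = -4
x=45: ŷ = -7 + 45 = 38; e = 36 − 38 = -2
x=50: ŷ = -7 + 50 = 43; e = 44 − 43 = 1
x=55: ŷ = -7 + 55 = 48; e = 50 − 48 = 2
SSE = 0 + 9 + 25 + 0 + 0 + 1 + 16 + 4 + 1 + 4 = 60
s = √(60/8) = 2.73861
e/s = 0 / 2.73861 = 0.000

0.000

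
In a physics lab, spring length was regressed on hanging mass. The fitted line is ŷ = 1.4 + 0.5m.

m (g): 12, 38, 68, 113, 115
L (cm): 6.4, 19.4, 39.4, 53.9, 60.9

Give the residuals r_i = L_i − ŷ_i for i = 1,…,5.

-1, -1, 4, -4, 2

m=12: ŷ = 1.4 + 0.5·12 = 7.4; r = 6.4 − 7.4 = -1
m=38: ŷ = 1.4 + 0.5·38 = 20.4; r = 19.4 − 20.4 = -1
m=68: ŷ = 1.4 + 0.5·68 = 35.4; r = 39.4 − 35.4 = 4
m=113: ŷ = 1.4 + 0.5·113 = 57.9; r = 53.9 − 57.9 = -4
m=115: ŷ = 1.4 + 0.5·115 = 58.9; r = 60.9 − 58.9 = 2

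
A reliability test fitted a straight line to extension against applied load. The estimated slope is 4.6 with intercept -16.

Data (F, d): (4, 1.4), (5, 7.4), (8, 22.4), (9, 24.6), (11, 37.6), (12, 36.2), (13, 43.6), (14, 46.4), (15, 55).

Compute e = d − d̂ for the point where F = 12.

d̂ = -16 + 4.6·12 = 39.2
e = 36.2 − 39.2 = -3

e = -3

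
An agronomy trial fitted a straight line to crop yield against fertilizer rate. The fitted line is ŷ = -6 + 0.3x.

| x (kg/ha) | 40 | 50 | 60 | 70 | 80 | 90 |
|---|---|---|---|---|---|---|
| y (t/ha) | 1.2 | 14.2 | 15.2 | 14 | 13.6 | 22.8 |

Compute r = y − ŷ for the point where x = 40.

r = -4.8

ŷ = -6 + 0.3·40 = 6
r = 1.2 − 6 = -4.8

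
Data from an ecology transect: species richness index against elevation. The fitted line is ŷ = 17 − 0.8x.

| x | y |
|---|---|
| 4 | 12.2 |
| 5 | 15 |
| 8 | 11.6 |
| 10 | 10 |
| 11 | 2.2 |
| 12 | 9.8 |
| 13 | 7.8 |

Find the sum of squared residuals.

SSE = 51.76

x=4: ŷ = 17 − 0.8·4 = 13.8; r = 12.2 − 13.8 = -1.6
x=5: ŷ = 17 − 0.8·5 = 13; r = 15 − 13 = 2
x=8: ŷ = 17 − 0.8·8 = 10.6; r = 11.6 − 10.6 = 1
x=10: ŷ = 17 − 0.8·10 = 9; r = 10 − 9 = 1
x=11: ŷ = 17 − 0.8·11 = 8.2; r = 2.2 − 8.2 = -6
x=12: ŷ = 17 − 0.8·12 = 7.4; r = 9.8 − 7.4 = 2.4
x=13: ŷ = 17 − 0.8·13 = 6.6; r = 7.8 − 6.6 = 1.2
SSE = 2.56 + 4 + 1 + 1 + 36 + 5.76 + 1.44 = 51.76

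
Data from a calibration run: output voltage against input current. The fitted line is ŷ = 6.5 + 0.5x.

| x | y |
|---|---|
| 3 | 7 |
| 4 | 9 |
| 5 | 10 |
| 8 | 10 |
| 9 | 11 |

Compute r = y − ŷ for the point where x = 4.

r = 0.5

ŷ = 6.5 + 0.5·4 = 8.5
r = 9 − 8.5 = 0.5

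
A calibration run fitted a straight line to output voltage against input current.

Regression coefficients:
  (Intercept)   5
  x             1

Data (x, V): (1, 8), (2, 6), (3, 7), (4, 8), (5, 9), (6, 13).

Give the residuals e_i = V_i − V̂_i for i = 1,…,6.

2, -1, -1, -1, -1, 2

x=1: V̂ = 5 + 1 = 6; e = 8 − 6 = 2
x=2: V̂ = 5 + 2 = 7; e = 6 − 7 = -1
x=3: V̂ = 5 + 3 = 8; e = 7 − 8 = -1
x=4: V̂ = 5 + 4 = 9; e = 8 − 9 = -1
x=5: V̂ = 5 + 5 = 10; e = 9 − 10 = -1
x=6: V̂ = 5 + 6 = 11; e = 13 − 11 = 2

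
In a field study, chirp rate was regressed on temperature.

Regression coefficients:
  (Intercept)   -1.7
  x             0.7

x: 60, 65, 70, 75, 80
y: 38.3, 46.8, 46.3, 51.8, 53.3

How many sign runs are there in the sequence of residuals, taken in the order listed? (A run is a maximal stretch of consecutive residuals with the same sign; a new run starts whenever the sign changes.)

5 runs

x=60: ŷ = -1.7 + 0.7·60 = 40.3; r = 38.3 − 40.3 = -2
x=65: ŷ = -1.7 + 0.7·65 = 43.8; r = 46.8 − 43.8 = 3
x=70: ŷ = -1.7 + 0.7·70 = 47.3; r = 46.3 − 47.3 = -1
x=75: ŷ = -1.7 + 0.7·75 = 50.8; r = 51.8 − 50.8 = 1
x=80: ŷ = -1.7 + 0.7·80 = 54.3; r = 53.3 − 54.3 = -1
Signs: − + − + −
Runs: −×1, +×1, −×1, +×1, −×1 → 5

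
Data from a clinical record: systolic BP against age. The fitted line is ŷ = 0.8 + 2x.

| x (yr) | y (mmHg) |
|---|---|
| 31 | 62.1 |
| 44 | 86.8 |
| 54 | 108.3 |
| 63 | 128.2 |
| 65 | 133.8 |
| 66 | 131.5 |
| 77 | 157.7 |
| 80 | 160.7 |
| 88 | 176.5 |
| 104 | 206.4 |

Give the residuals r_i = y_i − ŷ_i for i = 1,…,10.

x=31: ŷ = 0.8 + 2·31 = 62.8; r = 62.1 − 62.8 = -0.7
x=44: ŷ = 0.8 + 2·44 = 88.8; r = 86.8 − 88.8 = -2
x=54: ŷ = 0.8 + 2·54 = 108.8; r = 108.3 − 108.8 = -0.5
x=63: ŷ = 0.8 + 2·63 = 126.8; r = 128.2 − 126.8 = 1.4
x=65: ŷ = 0.8 + 2·65 = 130.8; r = 133.8 − 130.8 = 3
x=66: ŷ = 0.8 + 2·66 = 132.8; r = 131.5 − 132.8 = -1.3
x=77: ŷ = 0.8 + 2·77 = 154.8; r = 157.7 − 154.8 = 2.9
x=80: ŷ = 0.8 + 2·80 = 160.8; r = 160.7 − 160.8 = -0.1
x=88: ŷ = 0.8 + 2·88 = 176.8; r = 176.5 − 176.8 = -0.3
x=104: ŷ = 0.8 + 2·104 = 208.8; r = 206.4 − 208.8 = -2.4

-0.7, -2, -0.5, 1.4, 3, -1.3, 2.9, -0.1, -0.3, -2.4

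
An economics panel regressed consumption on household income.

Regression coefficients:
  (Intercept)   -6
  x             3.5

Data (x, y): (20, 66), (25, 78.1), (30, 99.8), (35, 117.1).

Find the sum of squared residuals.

x=20: ŷ = -6 + 3.5·20 = 64; e = 66 − 64 = 2
x=25: ŷ = -6 + 3.5·25 = 81.5; e = 78.1 − 81.5 = -3.4
x=30: ŷ = -6 + 3.5·30 = 99; e = 99.8 − 99 = 0.8
x=35: ŷ = -6 + 3.5·35 = 116.5; e = 117.1 − 116.5 = 0.6
SSE = 4 + 11.56 + 0.64 + 0.36 = 16.56

SSE = 16.56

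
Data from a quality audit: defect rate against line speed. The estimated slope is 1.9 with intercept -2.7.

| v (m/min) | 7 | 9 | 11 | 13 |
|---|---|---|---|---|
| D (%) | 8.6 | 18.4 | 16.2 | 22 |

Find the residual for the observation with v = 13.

ŷ = -2.7 + 1.9·13 = 22
e = 22 − 22 = 0

e = 0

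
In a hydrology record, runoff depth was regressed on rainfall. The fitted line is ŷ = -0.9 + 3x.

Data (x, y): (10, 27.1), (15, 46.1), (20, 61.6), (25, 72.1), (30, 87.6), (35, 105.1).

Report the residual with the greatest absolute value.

r = 2.5

x=10: ŷ = -0.9 + 3·10 = 29.1; r = 27.1 − 29.1 = -2
x=15: ŷ = -0.9 + 3·15 = 44.1; r = 46.1 − 44.1 = 2
x=20: ŷ = -0.9 + 3·20 = 59.1; r = 61.6 − 59.1 = 2.5
x=25: ŷ = -0.9 + 3·25 = 74.1; r = 72.1 − 74.1 = -2
x=30: ŷ = -0.9 + 3·30 = 89.1; r = 87.6 − 89.1 = -1.5
x=35: ŷ = -0.9 + 3·35 = 104.1; r = 105.1 − 104.1 = 1
Largest |r| is 2.5 at x = 20, residual 2.5.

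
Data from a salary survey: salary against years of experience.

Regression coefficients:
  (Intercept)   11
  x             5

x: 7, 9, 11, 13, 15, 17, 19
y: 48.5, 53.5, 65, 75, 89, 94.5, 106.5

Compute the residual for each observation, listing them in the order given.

x=7: ŷ = 11 + 5·7 = 46; e = 48.5 − 46 = 2.5
x=9: ŷ = 11 + 5·9 = 56; e = 53.5 − 56 = -2.5
x=11: ŷ = 11 + 5·11 = 66; e = 65 − 66 = -1
x=13: ŷ = 11 + 5·13 = 76; e = 75 − 76 = -1
x=15: ŷ = 11 + 5·15 = 86; e = 89 − 86 = 3
x=17: ŷ = 11 + 5·17 = 96; e = 94.5 − 96 = -1.5
x=19: ŷ = 11 + 5·19 = 106; e = 106.5 − 106 = 0.5

2.5, -2.5, -1, -1, 3, -1.5, 0.5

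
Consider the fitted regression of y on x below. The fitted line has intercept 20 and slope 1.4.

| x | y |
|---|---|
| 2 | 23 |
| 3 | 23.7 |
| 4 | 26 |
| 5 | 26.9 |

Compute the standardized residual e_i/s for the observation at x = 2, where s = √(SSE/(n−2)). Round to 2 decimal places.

0.42

x=2: ŷ = 20 + 1.4·2 = 22.8; e = 23 − 22.8 = 0.2
x=3: ŷ = 20 + 1.4·3 = 24.2; e = 23.7 − 24.2 = -0.5
x=4: ŷ = 20 + 1.4·4 = 25.6; e = 26 − 25.6 = 0.4
x=5: ŷ = 20 + 1.4·5 = 27; e = 26.9 − 27 = -0.1
SSE = 0.04 + 0.25 + 0.16 + 0.01 = 0.46
s = √(0.46/2) = 0.479583
e/s = 0.2 / 0.479583 = 0.42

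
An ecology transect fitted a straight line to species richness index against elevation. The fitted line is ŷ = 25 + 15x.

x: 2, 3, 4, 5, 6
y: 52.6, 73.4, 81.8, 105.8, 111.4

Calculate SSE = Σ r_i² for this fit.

SSE = 74.16

x=2: ŷ = 25 + 15·2 = 55; r = 52.6 − 55 = -2.4
x=3: ŷ = 25 + 15·3 = 70; r = 73.4 − 70 = 3.4
x=4: ŷ = 25 + 15·4 = 85; r = 81.8 − 85 = -3.2
x=5: ŷ = 25 + 15·5 = 100; r = 105.8 − 100 = 5.8
x=6: ŷ = 25 + 15·6 = 115; r = 111.4 − 115 = -3.6
SSE = 5.76 + 11.56 + 10.24 + 33.64 + 12.96 = 74.16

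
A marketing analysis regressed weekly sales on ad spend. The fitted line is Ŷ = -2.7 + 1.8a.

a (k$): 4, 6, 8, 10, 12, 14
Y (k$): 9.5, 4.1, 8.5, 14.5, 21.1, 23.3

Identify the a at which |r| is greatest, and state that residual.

a=4: Ŷ = -2.7 + 1.8·4 = 4.5; r = 9.5 − 4.5 = 5
a=6: Ŷ = -2.7 + 1.8·6 = 8.1; r = 4.1 − 8.1 = -4
a=8: Ŷ = -2.7 + 1.8·8 = 11.7; r = 8.5 − 11.7 = -3.2
a=10: Ŷ = -2.7 + 1.8·10 = 15.3; r = 14.5 − 15.3 = -0.8
a=12: Ŷ = -2.7 + 1.8·12 = 18.9; r = 21.1 − 18.9 = 2.2
a=14: Ŷ = -2.7 + 1.8·14 = 22.5; r = 23.3 − 22.5 = 0.8
Largest |r| is 5 at a = 4, residual 5.

a = 4, r = 5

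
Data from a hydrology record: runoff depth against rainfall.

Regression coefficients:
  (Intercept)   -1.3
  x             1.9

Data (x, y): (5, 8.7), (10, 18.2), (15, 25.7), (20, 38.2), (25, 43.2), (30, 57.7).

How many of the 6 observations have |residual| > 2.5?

x=5: ŷ = -1.3 + 1.9·5 = 8.2; r = 8.7 − 8.2 = 0.5
x=10: ŷ = -1.3 + 1.9·10 = 17.7; r = 18.2 − 17.7 = 0.5
x=15: ŷ = -1.3 + 1.9·15 = 27.2; r = 25.7 − 27.2 = -1.5
x=20: ŷ = -1.3 + 1.9·20 = 36.7; r = 38.2 − 36.7 = 1.5
x=25: ŷ = -1.3 + 1.9·25 = 46.2; r = 43.2 − 46.2 = -3
x=30: ŷ = -1.3 + 1.9·30 = 55.7; r = 57.7 − 55.7 = 2
|r| > 2.5: x=25 (|r|=3) → 1

1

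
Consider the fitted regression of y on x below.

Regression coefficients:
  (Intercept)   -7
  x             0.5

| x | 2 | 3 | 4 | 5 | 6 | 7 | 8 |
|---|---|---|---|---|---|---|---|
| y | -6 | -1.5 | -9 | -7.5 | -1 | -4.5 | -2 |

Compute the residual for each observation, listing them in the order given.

0, 4, -4, -3, 3, -1, 1

x=2: ŷ = -7 + 0.5·2 = -6; r = -6 − (-6) = 0
x=3: ŷ = -7 + 0.5·3 = -5.5; r = -1.5 − (-5.5) = 4
x=4: ŷ = -7 + 0.5·4 = -5; r = -9 − (-5) = -4
x=5: ŷ = -7 + 0.5·5 = -4.5; r = -7.5 − (-4.5) = -3
x=6: ŷ = -7 + 0.5·6 = -4; r = -1 − (-4) = 3
x=7: ŷ = -7 + 0.5·7 = -3.5; r = -4.5 − (-3.5) = -1
x=8: ŷ = -7 + 0.5·8 = -3; r = -2 − (-3) = 1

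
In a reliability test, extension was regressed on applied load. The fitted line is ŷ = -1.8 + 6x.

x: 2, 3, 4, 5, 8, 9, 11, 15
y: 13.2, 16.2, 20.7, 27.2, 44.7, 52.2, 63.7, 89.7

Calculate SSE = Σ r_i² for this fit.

SSE = 17

x=2: ŷ = -1.8 + 6·2 = 10.2; r = 13.2 − 10.2 = 3
x=3: ŷ = -1.8 + 6·3 = 16.2; r = 16.2 − 16.2 = 0
x=4: ŷ = -1.8 + 6·4 = 22.2; r = 20.7 − 22.2 = -1.5
x=5: ŷ = -1.8 + 6·5 = 28.2; r = 27.2 − 28.2 = -1
x=8: ŷ = -1.8 + 6·8 = 46.2; r = 44.7 − 46.2 = -1.5
x=9: ŷ = -1.8 + 6·9 = 52.2; r = 52.2 − 52.2 = 0
x=11: ŷ = -1.8 + 6·11 = 64.2; r = 63.7 − 64.2 = -0.5
x=15: ŷ = -1.8 + 6·15 = 88.2; r = 89.7 − 88.2 = 1.5
SSE = 9 + 0 + 2.25 + 1 + 2.25 + 0 + 0.25 + 2.25 = 17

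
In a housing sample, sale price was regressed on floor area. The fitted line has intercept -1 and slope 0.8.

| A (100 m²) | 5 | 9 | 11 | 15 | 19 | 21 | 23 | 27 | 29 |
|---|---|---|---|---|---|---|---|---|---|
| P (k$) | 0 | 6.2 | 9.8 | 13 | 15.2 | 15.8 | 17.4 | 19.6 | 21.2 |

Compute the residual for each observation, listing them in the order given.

A=5: ŷ = -1 + 0.8·5 = 3; e = 0 − 3 = -3
A=9: ŷ = -1 + 0.8·9 = 6.2; e = 6.2 − 6.2 = 0
A=11: ŷ = -1 + 0.8·11 = 7.8; e = 9.8 − 7.8 = 2
A=15: ŷ = -1 + 0.8·15 = 11; e = 13 − 11 = 2
A=19: ŷ = -1 + 0.8·19 = 14.2; e = 15.2 − 14.2 = 1
A=21: ŷ = -1 + 0.8·21 = 15.8; e = 15.8 − 15.8 = 0
A=23: ŷ = -1 + 0.8·23 = 17.4; e = 17.4 − 17.4 = 0
A=27: ŷ = -1 + 0.8·27 = 20.6; e = 19.6 − 20.6 = -1
A=29: ŷ = -1 + 0.8·29 = 22.2; e = 21.2 − 22.2 = -1

-3, 0, 2, 2, 1, 0, 0, -1, -1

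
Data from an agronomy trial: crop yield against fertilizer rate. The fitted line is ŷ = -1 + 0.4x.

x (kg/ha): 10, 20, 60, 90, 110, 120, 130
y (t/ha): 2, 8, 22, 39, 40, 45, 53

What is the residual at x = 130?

e = 2

ŷ = -1 + 0.4·130 = 51
e = 53 − 51 = 2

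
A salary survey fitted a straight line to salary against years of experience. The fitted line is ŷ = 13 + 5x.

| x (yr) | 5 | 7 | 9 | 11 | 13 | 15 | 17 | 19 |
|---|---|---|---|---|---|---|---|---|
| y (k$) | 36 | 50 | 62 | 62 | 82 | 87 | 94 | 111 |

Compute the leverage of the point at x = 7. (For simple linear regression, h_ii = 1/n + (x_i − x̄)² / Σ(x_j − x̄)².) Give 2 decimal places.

x̄ = (5 + 7 + 9 + 11 + 13 + 15 + 17 + 19)/8 = 12
Σ(x − x̄)² = 49 + 25 + 9 + 1 + 1 + 9 + 25 + 49 = 168
h = 1/8 + (-5)²/168 = 0.125 + 0.14881 = 0.27

h = 0.27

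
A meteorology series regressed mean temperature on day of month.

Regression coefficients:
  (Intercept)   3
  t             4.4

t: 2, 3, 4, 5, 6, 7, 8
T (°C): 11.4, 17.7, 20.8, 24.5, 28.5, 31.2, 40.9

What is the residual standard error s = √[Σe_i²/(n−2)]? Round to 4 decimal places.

t=2: ŷ = 3 + 4.4·2 = 11.8; e = 11.4 − 11.8 = -0.4
t=3: ŷ = 3 + 4.4·3 = 16.2; e = 17.7 − 16.2 = 1.5
t=4: ŷ = 3 + 4.4·4 = 20.6; e = 20.8 − 20.6 = 0.2
t=5: ŷ = 3 + 4.4·5 = 25; e = 24.5 − 25 = -0.5
t=6: ŷ = 3 + 4.4·6 = 29.4; e = 28.5 − 29.4 = -0.9
t=7: ŷ = 3 + 4.4·7 = 33.8; e = 31.2 − 33.8 = -2.6
t=8: ŷ = 3 + 4.4·8 = 38.2; e = 40.9 − 38.2 = 2.7
SSE = 0.16 + 2.25 + 0.04 + 0.25 + 0.81 + 6.76 + 7.29 = 17.56
s = √(17.56/5) = √3.512 ≈ 1.8740

s = 1.8740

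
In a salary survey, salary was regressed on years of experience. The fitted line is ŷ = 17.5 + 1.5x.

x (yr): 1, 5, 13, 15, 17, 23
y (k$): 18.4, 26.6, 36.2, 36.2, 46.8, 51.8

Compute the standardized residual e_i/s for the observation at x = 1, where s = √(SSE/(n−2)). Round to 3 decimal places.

x=1: ŷ = 17.5 + 1.5·1 = 19; e = 18.4 − 19 = -0.6
x=5: ŷ = 17.5 + 1.5·5 = 25; e = 26.6 − 25 = 1.6
x=13: ŷ = 17.5 + 1.5·13 = 37; e = 36.2 − 37 = -0.8
x=15: ŷ = 17.5 + 1.5·15 = 40; e = 36.2 − 40 = -3.8
x=17: ŷ = 17.5 + 1.5·17 = 43; e = 46.8 − 43 = 3.8
x=23: ŷ = 17.5 + 1.5·23 = 52; e = 51.8 − 52 = -0.2
SSE = 0.36 + 2.56 + 0.64 + 14.44 + 14.44 + 0.04 = 32.48
s = √(32.48/4) = 2.84956
e/s = -0.6 / 2.84956 = -0.211

-0.211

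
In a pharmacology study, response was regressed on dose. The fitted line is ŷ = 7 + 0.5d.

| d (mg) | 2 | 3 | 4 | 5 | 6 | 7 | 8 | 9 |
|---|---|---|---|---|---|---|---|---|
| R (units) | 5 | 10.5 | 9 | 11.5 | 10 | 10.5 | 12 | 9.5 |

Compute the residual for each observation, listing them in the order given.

-3, 2, 0, 2, 0, 0, 1, -2

d=2: ŷ = 7 + 0.5·2 = 8; e = 5 − 8 = -3
d=3: ŷ = 7 + 0.5·3 = 8.5; e = 10.5 − 8.5 = 2
d=4: ŷ = 7 + 0.5·4 = 9; e = 9 − 9 = 0
d=5: ŷ = 7 + 0.5·5 = 9.5; e = 11.5 − 9.5 = 2
d=6: ŷ = 7 + 0.5·6 = 10; e = 10 − 10 = 0
d=7: ŷ = 7 + 0.5·7 = 10.5; e = 10.5 − 10.5 = 0
d=8: ŷ = 7 + 0.5·8 = 11; e = 12 − 11 = 1
d=9: ŷ = 7 + 0.5·9 = 11.5; e = 9.5 − 11.5 = -2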